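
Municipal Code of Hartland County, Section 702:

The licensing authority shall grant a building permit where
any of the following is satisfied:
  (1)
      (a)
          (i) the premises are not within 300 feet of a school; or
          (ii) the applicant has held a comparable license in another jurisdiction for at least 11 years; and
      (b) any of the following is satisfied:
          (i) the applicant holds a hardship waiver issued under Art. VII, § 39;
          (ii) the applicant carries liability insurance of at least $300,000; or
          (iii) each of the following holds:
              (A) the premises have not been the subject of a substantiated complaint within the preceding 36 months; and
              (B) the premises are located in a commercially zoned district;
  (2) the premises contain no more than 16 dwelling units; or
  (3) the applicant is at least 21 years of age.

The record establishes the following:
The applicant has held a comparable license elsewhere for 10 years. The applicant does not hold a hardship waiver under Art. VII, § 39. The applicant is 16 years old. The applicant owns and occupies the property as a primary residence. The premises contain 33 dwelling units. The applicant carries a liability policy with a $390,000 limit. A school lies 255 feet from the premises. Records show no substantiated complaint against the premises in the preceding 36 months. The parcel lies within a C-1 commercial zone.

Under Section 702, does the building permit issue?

No — denied.

(i) ≥300 ft from school — fails.
(ii) prior license ≥ 11 yr — fails.
So (a) is not satisfied (F OR F).
(i) hardship waiver — not met.
(ii) insurance ≥ $300,000 — holds.
(A) no complaint in 36 mo. — met.
(B) commercially zoned — satisfied.
So (iii) is satisfied (T AND T).
(b): F OR T OR T → true.
So (1) is not satisfied (F AND T).
(2) ≤ 16 units — not satisfied.
(3) age ≥ 21 — not met.
Overall = F OR F OR F = false.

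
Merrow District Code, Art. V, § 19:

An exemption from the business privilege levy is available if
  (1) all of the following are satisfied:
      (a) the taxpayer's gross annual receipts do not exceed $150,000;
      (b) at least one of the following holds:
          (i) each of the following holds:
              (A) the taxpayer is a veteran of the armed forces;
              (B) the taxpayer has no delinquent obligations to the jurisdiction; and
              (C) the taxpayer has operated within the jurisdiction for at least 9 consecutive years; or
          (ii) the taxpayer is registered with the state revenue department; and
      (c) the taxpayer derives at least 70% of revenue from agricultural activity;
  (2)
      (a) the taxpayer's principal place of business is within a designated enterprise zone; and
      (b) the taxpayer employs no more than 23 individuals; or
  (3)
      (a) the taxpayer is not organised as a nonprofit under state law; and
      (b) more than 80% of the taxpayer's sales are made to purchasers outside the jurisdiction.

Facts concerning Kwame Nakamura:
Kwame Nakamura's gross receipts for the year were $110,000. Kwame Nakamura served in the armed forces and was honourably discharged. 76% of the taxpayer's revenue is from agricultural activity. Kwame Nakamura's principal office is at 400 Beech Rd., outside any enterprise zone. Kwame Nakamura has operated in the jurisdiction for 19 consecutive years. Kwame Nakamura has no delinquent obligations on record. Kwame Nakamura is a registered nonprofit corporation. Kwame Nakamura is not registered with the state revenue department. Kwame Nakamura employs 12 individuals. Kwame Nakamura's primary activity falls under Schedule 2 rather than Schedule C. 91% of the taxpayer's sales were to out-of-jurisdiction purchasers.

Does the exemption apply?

Yes — exempt.

(a) receipts ≤ $150,000 — holds.
(A) veteran — satisfied.
(B) no delinquency — met.
(C) ≥ 9 yrs in jurisdiction — holds.
So (i) is satisfied (T AND T AND T).
(ii) state-registered — not met.
(b): T OR F → true.
(c) ≥70% agricultural — holds.
So (1) is satisfied (T AND T AND T).
(a) in enterprise zone — not met.
(b) ≤ 23 employees — holds.
(2): F AND T → false.
(a) not (nonprofit) — fails.
(b) >80% out-of-jur. sales — satisfied.
(3) = F AND T = false.
Overall = T OR F OR F = true.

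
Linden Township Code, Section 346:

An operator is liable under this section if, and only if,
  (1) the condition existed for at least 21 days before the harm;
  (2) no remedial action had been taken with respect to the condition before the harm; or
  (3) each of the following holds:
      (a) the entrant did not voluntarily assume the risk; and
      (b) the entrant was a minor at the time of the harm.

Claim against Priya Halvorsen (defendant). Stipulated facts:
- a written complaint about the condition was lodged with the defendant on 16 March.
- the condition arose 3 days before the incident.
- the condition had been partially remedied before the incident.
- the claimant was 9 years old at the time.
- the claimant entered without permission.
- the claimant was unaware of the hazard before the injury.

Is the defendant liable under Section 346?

(1) condition ≥21 days old — fails.
(2) no remedial action — fails.
(a) no assumed risk — met.
(b) entrant a minor — holds.
(3): T AND T → true.
Overall = F OR F OR T = true.

Yes — liable.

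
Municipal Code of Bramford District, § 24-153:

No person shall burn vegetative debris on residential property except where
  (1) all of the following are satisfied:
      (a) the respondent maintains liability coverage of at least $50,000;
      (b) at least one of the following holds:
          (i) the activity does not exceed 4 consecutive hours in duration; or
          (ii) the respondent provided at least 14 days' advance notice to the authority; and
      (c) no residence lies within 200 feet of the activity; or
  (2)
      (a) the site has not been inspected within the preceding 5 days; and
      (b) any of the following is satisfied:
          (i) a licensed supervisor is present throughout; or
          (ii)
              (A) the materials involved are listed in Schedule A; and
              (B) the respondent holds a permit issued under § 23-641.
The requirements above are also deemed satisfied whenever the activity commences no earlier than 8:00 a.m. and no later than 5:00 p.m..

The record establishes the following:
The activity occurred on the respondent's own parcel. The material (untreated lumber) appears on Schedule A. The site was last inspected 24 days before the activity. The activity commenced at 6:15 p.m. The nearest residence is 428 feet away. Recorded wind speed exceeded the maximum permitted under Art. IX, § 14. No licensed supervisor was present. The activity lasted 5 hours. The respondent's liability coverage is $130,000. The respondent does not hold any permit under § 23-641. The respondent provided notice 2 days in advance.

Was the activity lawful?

(a) coverage ≥ $50,000 — satisfied.
(i) ≤ 4 hrs duration — not met.
(ii) ≥14 days' notice — not satisfied.
(b) = F OR F = false.
(c) no residence in 200 ft — met.
So (1) is not satisfied (T AND F AND T).
(a) not (site inspected) — holds.
(i) supervisor present — fails.
(A) Schedule A material — met.
(B) holds permit — not met.
(ii) = T AND F = false.
(b) = F OR F = false.
(2) = T AND F = false.
Overall: F OR F → false.
Exception (start within hours) — not satisfied.
Result: main false OR exception false → false.

No — unlawful.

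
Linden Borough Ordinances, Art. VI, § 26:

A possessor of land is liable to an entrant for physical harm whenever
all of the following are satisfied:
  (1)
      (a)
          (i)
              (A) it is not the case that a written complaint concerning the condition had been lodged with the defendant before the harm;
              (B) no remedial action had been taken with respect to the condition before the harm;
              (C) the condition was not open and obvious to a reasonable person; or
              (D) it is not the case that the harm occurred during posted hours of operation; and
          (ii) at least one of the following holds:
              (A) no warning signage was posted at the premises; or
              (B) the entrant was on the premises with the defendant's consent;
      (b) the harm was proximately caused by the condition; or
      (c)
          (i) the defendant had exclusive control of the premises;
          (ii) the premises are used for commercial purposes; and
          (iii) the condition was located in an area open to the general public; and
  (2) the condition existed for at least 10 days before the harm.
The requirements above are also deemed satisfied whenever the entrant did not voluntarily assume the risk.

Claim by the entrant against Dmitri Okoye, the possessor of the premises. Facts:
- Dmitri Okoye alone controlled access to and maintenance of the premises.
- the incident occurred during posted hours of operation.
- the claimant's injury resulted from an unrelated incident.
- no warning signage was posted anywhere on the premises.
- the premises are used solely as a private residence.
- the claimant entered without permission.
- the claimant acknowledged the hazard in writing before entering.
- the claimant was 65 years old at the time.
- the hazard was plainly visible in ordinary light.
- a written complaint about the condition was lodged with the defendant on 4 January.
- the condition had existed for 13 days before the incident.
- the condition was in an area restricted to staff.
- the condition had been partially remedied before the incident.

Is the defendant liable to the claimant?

(A) not (complaint lodged) — fails.
(B) no remedial action — not met.
(C) not open/obvious — fails.
(D) not (during posted hours) — not satisfied.
(i): F OR F OR F OR F → false.
(A) no signage posted — holds.
(B) consent to enter — not met.
(ii): T OR F → true.
(a) = F AND T = false.
(b) proximate cause — fails.
(i) exclusive control — met.
(ii) commercial use — fails.
(iii) public area — not satisfied.
(c): T AND F AND F → false.
(1) = F OR F OR F = false.
(2) condition ≥10 days old — holds.
Overall = F AND T = false.
Exception (no assumed risk) — not satisfied.
Result: main false OR exception false → false.

No — not liable.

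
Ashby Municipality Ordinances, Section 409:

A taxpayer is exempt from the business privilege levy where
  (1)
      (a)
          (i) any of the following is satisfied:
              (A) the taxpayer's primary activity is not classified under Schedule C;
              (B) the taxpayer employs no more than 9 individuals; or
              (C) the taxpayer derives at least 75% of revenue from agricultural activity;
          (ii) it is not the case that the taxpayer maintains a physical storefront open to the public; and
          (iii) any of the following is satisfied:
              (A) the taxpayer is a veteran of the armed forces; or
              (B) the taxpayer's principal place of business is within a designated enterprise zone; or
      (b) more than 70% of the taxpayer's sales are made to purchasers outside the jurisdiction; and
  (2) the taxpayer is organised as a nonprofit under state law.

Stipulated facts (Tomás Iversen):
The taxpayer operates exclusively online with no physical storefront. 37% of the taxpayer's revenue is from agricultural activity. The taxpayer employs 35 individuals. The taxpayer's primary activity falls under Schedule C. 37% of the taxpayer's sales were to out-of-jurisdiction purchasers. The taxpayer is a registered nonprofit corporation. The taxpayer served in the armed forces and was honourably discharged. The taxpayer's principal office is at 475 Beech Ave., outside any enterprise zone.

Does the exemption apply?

(A) not (Schedule C activity) — not met.
(B) ≤ 9 employees — not satisfied.
(C) ≥75% agricultural — not satisfied.
(i): F OR F OR F → false.
(ii) not (has storefront) — met.
(A) veteran — holds.
(B) in enterprise zone — not met.
(iii): T OR F → true.
(a): F AND T AND T → false.
(b) >70% out-of-jur. sales — fails.
(1) = F OR F = false.
(2) nonprofit — holds.
Overall = F AND T = false.

No — not exempt.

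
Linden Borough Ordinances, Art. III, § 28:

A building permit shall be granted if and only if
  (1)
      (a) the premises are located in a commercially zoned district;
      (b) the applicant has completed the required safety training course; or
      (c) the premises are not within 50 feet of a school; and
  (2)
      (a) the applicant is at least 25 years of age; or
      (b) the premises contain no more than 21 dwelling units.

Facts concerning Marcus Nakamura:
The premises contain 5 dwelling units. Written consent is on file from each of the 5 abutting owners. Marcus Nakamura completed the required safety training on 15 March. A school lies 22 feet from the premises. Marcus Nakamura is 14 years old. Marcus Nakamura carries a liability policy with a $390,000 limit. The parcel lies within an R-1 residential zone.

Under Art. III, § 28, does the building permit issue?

(a) commercially zoned — fails.
(b) safety training — met.
(c) ≥50 ft from school — not met.
(1): F OR T OR F → true.
(a) age ≥ 25 — not satisfied.
(b) ≤ 21 units — satisfied.
(2): F OR T → true.
Overall: T AND T → true.

Yes — granted.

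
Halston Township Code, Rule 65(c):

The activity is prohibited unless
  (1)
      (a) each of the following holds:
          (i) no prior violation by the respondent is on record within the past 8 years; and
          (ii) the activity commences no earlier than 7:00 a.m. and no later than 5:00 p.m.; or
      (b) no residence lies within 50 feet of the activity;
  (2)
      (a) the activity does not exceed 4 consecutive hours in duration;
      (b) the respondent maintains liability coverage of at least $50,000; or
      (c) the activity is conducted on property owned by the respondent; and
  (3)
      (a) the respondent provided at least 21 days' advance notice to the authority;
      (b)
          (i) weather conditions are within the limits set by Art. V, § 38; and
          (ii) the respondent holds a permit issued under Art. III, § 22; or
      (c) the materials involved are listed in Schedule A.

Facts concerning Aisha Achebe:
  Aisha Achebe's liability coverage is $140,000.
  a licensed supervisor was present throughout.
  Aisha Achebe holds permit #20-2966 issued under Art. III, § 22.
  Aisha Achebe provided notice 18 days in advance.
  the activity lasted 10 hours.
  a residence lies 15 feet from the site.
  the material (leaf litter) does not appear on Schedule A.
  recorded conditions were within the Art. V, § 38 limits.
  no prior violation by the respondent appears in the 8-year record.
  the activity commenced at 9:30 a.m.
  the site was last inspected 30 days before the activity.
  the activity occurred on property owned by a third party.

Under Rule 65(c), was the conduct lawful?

(i) no prior violation — satisfied.
(ii) start within hours — met.
So (a) is satisfied (T AND T).
(b) no residence in 50 ft — not satisfied.
So (1) is satisfied (T OR F).
(a) ≤ 4 hrs duration — not met.
(b) coverage ≥ $50,000 — satisfied.
(c) own property — fails.
So (2) is satisfied (F OR T OR F).
(a) ≥21 days' notice — not satisfied.
(i) weather ok — met.
(ii) holds permit — met.
(b) = T AND T = true.
(c) Schedule A material — not satisfied.
(3) = F OR T OR F = true.
Overall = T AND T AND T = true.

Yes — lawful.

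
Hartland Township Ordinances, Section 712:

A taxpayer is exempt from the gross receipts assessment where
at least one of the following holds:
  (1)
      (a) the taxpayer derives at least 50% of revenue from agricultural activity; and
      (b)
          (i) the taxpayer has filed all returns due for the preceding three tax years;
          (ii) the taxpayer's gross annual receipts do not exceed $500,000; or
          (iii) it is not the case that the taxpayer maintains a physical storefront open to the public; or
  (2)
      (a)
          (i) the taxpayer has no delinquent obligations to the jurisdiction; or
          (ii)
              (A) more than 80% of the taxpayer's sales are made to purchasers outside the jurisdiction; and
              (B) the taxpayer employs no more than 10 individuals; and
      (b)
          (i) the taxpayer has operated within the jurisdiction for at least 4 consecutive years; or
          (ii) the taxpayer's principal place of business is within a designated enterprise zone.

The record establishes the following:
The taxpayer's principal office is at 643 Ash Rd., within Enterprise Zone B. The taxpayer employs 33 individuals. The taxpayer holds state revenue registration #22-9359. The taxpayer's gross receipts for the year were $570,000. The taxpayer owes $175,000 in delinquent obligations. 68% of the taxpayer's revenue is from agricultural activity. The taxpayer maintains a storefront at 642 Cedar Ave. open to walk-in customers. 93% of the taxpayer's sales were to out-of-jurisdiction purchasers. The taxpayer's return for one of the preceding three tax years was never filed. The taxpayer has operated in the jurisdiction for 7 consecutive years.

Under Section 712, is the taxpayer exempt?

(a) ≥50% agricultural — met.
(i) returns current — not satisfied.
(ii) receipts ≤ $500,000 — not met.
(iii) not (has storefront) — fails.
(b): F OR F OR F → false.
(1): T AND F → false.
(i) no delinquency — not met.
(A) >80% out-of-jur. sales — holds.
(B) ≤ 10 employees — fails.
So (ii) is not satisfied (T AND F).
So (a) is not satisfied (F OR F).
(i) ≥ 4 yrs in jurisdiction — met.
(ii) in enterprise zone — holds.
(b): T OR T → true.
(2) = F AND T = false.
Overall: F OR F → false.

No — not exempt.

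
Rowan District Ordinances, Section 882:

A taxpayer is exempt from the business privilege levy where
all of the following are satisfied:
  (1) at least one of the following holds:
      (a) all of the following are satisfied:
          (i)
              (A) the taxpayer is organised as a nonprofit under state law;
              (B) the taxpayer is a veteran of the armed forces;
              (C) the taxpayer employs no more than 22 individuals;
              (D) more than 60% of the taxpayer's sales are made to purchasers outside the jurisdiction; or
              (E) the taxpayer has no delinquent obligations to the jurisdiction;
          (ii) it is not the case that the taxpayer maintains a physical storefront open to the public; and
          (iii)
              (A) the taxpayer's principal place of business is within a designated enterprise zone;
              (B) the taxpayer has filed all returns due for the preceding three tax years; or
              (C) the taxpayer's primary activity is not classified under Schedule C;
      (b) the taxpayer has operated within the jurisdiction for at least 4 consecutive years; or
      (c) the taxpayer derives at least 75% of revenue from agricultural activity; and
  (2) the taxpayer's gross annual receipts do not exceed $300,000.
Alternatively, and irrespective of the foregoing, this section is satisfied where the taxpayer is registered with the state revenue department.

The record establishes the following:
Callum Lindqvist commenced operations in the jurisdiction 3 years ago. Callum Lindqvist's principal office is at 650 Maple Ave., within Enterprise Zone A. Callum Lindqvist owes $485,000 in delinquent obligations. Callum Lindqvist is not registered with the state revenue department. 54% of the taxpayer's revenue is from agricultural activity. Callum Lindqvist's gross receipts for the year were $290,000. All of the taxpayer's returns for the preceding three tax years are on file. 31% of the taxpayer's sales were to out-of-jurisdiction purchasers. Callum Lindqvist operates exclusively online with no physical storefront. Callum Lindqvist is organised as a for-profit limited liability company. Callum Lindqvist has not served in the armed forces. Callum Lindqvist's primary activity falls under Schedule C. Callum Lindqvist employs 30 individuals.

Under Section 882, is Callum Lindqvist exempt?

(A) nonprofit — not met.
(B) veteran — not met.
(C) ≤ 22 employees — fails.
(D) >60% out-of-jur. sales — not satisfied.
(E) no delinquency — fails.
(i) = F OR F OR F OR F OR F = false.
(ii) not (has storefront) — met.
(A) in enterprise zone — holds.
(B) returns current — holds.
(C) not (Schedule C activity) — not met.
(iii) = T OR T OR F = true.
(a): F AND T AND T → false.
(b) ≥ 4 yrs in jurisdiction — fails.
(c) ≥75% agricultural — not met.
(1) = F OR F OR F = false.
(2) receipts ≤ $300,000 — satisfied.
Overall: F AND T → false.
Exception (state-registered) — not satisfied.
Result: main false OR exception false → false.

No — not exempt.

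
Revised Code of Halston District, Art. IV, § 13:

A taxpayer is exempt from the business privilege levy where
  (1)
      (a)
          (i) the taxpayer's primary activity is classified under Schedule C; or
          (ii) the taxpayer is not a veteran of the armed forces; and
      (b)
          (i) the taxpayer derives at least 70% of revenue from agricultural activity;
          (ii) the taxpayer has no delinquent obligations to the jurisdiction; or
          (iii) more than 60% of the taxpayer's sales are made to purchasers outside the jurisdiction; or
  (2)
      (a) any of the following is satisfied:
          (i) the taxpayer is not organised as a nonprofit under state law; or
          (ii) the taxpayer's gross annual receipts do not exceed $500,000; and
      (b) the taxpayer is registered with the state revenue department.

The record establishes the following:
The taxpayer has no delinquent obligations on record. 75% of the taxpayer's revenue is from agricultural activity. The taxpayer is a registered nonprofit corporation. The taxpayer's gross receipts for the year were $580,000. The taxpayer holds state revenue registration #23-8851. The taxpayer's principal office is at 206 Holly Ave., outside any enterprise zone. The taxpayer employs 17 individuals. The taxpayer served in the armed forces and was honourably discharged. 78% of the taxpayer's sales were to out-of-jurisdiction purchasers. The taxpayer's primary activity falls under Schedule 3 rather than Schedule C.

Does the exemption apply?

(i) Schedule C activity — not satisfied.
(ii) not (veteran) — not satisfied.
So (a) is not satisfied (F OR F).
(i) ≥70% agricultural — holds.
(ii) no delinquency — holds.
(iii) >60% out-of-jur. sales — met.
(b): T OR T OR T → true.
(1) = F AND T = false.
(i) not (nonprofit) — not satisfied.
(ii) receipts ≤ $500,000 — not satisfied.
(a): F OR F → false.
(b) state-registered — met.
So (2) is not satisfied (F AND T).
So Overall is not satisfied (F OR F).

No — not exempt.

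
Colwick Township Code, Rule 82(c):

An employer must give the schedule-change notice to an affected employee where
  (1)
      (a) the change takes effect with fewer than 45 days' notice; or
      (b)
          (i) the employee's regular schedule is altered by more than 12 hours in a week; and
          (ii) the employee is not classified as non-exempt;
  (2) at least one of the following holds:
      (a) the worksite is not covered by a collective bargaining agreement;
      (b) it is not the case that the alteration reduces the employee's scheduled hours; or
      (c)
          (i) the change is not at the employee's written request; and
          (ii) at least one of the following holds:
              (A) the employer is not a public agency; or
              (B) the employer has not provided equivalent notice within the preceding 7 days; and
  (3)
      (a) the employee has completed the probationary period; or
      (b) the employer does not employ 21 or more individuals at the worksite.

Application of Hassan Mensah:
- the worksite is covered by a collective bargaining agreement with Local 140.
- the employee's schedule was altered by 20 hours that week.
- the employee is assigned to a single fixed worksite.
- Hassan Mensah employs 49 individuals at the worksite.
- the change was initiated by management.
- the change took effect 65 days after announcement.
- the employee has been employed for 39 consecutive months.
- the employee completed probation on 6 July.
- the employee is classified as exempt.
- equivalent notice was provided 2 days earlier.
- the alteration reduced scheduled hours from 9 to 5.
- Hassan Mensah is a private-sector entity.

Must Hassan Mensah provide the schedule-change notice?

Yes — required.

(a) < 45 days' notice — not satisfied.
(i) schedule shift > 12h — holds.
(ii) not (non-exempt) — holds.
(b): T AND T → true.
So (1) is satisfied (F OR T).
(a) no CBA — not satisfied.
(b) not (hours reduced) — not met.
(i) not employee-requested — holds.
(A) not (public agency) — holds.
(B) no recent notice — not met.
So (ii) is satisfied (T OR F).
(c): T AND T → true.
(2) = F OR F OR T = true.
(a) past probation — satisfied.
(b) not (≥ 21 at site) — not satisfied.
(3) = T OR F = true.
Overall = T AND T AND T = true.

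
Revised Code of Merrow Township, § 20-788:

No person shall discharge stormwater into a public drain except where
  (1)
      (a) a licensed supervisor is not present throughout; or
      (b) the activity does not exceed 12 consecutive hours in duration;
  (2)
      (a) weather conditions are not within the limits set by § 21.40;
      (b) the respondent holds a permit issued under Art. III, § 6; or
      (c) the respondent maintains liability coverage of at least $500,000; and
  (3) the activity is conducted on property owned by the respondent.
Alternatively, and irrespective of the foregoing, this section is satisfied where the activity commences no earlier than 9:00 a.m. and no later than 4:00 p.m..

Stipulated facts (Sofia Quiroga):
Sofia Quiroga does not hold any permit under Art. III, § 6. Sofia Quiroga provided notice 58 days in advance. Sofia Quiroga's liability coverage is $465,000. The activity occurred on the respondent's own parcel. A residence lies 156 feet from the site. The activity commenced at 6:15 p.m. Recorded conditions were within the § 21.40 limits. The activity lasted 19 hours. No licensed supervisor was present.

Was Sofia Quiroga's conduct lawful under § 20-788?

(a) not (supervisor present) — satisfied.
(b) ≤ 12 hrs duration — fails.
So (1) is satisfied (T OR F).
(a) not (weather ok) — not satisfied.
(b) holds permit — fails.
(c) coverage ≥ $500,000 — fails.
So (2) is not satisfied (F OR F OR F).
(3) own property — met.
So Overall is not satisfied (T AND F AND T).
Exception (start within hours) — not satisfied.
Result: main false OR exception false → false.

No — unlawful.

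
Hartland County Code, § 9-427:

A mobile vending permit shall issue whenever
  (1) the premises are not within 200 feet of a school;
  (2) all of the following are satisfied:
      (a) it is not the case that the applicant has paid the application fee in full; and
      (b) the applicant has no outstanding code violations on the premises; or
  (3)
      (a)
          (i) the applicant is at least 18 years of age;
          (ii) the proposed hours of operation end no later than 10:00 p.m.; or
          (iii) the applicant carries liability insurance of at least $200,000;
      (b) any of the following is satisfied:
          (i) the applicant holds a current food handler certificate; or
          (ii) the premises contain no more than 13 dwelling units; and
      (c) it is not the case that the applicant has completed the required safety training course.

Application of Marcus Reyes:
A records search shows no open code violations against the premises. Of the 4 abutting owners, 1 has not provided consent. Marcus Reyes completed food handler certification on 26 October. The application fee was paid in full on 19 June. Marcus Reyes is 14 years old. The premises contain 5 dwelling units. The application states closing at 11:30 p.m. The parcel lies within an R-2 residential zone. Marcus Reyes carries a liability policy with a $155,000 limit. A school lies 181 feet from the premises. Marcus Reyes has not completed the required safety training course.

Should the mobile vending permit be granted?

(1) ≥200 ft from school — fails.
(a) not (fee paid) — not met.
(b) no code violations — met.
So (2) is not satisfied (F AND T).
(i) age ≥ 18 — fails.
(ii) closes by 10 p.m. — fails.
(iii) insurance ≥ $200,000 — not met.
(a) = F OR F OR F = false.
(i) food handler cert. — satisfied.
(ii) ≤ 13 units — satisfied.
So (b) is satisfied (T OR T).
(c) not (safety training) — holds.
(3) = F AND T AND T = false.
Overall: F OR F OR F → false.

No — denied.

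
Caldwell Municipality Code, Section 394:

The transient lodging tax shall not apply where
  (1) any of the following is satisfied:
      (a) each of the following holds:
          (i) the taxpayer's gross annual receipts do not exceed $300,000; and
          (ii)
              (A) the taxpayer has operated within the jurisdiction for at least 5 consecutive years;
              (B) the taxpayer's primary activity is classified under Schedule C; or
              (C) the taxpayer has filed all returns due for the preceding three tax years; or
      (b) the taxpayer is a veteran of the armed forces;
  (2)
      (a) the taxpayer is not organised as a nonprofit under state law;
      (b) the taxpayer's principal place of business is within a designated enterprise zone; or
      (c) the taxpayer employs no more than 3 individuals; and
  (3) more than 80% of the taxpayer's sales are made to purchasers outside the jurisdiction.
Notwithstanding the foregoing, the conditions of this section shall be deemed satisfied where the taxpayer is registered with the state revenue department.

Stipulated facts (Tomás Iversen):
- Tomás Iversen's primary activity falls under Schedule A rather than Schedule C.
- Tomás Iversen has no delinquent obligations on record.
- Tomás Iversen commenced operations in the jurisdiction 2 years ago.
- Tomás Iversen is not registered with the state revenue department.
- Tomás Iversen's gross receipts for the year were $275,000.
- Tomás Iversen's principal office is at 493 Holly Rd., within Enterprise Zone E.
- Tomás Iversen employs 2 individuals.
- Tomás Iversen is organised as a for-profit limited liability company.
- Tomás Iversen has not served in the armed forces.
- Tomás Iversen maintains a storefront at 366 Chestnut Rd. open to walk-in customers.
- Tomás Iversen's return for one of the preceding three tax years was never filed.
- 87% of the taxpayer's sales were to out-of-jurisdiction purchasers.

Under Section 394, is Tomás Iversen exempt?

No — not exempt.

(i) receipts ≤ $300,000 — satisfied.
(A) ≥ 5 yrs in jurisdiction — fails.
(B) Schedule C activity — not satisfied.
(C) returns current — not met.
(ii) = F OR F OR F = false.
(a): T AND F → false.
(b) veteran — fails.
(1) = F OR F = false.
(a) not (nonprofit) — met.
(b) in enterprise zone — holds.
(c) ≤ 3 employees — holds.
(2): T OR T OR T → true.
(3) >80% out-of-jur. sales — holds.
So Overall is not satisfied (F AND T AND T).
Exception (state-registered) — not satisfied.
Result: main false OR exception false → false.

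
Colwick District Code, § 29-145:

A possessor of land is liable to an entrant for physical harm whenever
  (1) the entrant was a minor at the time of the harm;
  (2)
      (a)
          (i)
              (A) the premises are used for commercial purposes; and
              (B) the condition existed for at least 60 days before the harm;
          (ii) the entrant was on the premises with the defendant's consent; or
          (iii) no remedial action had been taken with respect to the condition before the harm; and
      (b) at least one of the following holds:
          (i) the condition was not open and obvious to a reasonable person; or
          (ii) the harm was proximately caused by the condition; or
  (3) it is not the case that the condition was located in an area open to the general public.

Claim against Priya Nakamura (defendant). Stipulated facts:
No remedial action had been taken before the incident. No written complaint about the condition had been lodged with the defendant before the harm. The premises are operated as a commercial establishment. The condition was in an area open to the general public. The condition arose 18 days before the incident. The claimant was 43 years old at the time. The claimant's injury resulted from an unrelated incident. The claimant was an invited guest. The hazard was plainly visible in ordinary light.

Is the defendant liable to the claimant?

(1) entrant a minor — not met.
(A) commercial use — met.
(B) condition ≥60 days old — not met.
So (i) is not satisfied (T AND F).
(ii) consent to enter — met.
(iii) no remedial action — met.
(a) = F OR T OR T = true.
(i) not open/obvious — fails.
(ii) proximate cause — fails.
(b) = F OR F = false.
So (2) is not satisfied (T AND F).
(3) not (public area) — not met.
So Overall is not satisfied (F OR F OR F).

No — not liable.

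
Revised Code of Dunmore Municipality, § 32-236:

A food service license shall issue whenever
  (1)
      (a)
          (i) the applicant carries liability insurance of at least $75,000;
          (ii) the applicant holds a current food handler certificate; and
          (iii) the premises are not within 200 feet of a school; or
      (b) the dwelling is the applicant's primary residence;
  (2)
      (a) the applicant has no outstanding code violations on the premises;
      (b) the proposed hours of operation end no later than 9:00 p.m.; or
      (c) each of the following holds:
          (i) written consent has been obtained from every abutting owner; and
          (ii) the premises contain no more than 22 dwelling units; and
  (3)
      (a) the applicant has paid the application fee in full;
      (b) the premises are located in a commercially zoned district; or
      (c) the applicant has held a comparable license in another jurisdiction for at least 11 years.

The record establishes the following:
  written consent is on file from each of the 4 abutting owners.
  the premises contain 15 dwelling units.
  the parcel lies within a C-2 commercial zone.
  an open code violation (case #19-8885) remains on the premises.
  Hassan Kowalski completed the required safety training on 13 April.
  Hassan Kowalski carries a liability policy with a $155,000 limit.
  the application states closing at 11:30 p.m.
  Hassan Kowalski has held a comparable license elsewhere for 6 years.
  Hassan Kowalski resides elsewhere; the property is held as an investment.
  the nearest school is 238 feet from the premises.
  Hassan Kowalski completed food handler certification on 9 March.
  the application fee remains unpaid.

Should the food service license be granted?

(i) insurance ≥ $75,000 — met.
(ii) food handler cert. — met.
(iii) ≥200 ft from school — holds.
(a): T AND T AND T → true.
(b) primary residence — not satisfied.
(1) = T OR F = true.
(a) no code violations — fails.
(b) closes by 9 p.m. — not met.
(i) all abutters consent — satisfied.
(ii) ≤ 22 units — holds.
(c) = T AND T = true.
(2) = F OR F OR T = true.
(a) fee paid — not met.
(b) commercially zoned — holds.
(c) prior license ≥ 11 yr — fails.
(3) = F OR T OR F = true.
Overall: T AND T AND T → true.

Yes — granted.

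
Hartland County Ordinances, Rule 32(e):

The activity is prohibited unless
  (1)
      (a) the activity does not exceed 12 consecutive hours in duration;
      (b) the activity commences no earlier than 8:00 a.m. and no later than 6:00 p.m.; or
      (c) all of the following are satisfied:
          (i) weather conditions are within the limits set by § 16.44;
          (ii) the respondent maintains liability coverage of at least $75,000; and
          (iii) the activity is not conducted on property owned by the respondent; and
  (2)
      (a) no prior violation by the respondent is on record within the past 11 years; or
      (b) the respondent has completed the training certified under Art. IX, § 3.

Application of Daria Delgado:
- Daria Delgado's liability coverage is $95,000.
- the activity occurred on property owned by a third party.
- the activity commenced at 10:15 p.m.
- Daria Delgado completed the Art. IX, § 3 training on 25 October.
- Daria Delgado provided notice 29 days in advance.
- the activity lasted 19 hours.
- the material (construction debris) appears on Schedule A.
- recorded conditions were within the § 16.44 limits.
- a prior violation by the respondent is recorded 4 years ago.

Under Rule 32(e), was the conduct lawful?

Yes — lawful.

(a) ≤ 12 hrs duration — fails.
(b) start within hours — fails.
(i) weather ok — met.
(ii) coverage ≥ $75,000 — satisfied.
(iii) not (own property) — met.
(c): T AND T AND T → true.
(1) = F OR F OR T = true.
(a) no prior violation — not satisfied.
(b) training certified — holds.
So (2) is satisfied (F OR T).
Overall = T AND T = true.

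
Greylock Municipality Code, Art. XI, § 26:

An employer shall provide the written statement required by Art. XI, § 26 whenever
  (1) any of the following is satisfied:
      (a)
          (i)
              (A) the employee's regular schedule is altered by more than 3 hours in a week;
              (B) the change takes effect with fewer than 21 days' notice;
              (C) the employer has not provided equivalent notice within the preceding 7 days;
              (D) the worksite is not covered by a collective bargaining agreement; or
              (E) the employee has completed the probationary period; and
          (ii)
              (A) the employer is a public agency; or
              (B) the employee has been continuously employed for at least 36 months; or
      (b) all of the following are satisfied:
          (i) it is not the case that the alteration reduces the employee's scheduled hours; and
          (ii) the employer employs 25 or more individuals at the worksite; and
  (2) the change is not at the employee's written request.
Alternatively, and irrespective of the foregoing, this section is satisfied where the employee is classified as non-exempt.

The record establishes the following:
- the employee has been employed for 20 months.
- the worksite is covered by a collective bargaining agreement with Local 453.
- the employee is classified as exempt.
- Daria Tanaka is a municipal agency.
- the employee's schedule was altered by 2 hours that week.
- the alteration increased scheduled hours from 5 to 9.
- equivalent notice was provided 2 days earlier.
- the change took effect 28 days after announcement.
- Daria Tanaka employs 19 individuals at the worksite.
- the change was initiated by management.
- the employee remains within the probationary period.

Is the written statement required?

(A) schedule shift > 3h — fails.
(B) < 21 days' notice — not satisfied.
(C) no recent notice — not met.
(D) no CBA — not met.
(E) past probation — not met.
So (i) is not satisfied (F OR F OR F OR F OR F).
(A) public agency — satisfied.
(B) tenure ≥ 36 mo. — not met.
(ii): T OR F → true.
(a): F AND T → false.
(i) not (hours reduced) — satisfied.
(ii) ≥ 25 at site — not satisfied.
(b) = T AND F = false.
So (1) is not satisfied (F OR F).
(2) not employee-requested — satisfied.
Overall: F AND T → false.
Exception (non-exempt) — not satisfied.
Result: main false OR exception false → false.

No — not required.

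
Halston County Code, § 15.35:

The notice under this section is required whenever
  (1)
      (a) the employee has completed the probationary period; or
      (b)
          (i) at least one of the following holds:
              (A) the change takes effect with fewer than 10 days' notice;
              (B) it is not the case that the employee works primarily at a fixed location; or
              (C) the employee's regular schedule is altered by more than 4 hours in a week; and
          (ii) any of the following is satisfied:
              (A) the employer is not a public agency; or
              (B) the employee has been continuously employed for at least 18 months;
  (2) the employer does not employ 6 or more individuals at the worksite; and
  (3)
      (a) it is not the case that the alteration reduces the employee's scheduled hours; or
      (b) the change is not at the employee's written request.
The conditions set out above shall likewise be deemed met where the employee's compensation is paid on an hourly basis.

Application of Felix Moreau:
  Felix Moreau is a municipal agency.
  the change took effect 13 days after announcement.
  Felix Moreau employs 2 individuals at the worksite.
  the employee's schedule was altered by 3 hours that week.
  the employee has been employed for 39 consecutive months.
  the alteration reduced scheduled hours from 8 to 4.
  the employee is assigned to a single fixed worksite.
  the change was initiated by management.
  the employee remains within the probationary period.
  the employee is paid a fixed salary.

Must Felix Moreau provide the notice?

(a) past probation — fails.
(A) < 10 days' notice — not met.
(B) not (fixed location) — not met.
(C) schedule shift > 4h — not satisfied.
(i): F OR F OR F → false.
(A) not (public agency) — fails.
(B) tenure ≥ 18 mo. — met.
(ii) = F OR T = true.
So (b) is not satisfied (F AND T).
So (1) is not satisfied (F OR F).
(2) not (≥ 6 at site) — met.
(a) not (hours reduced) — not met.
(b) not employee-requested — met.
(3): F OR T → true.
Overall = F AND T AND T = false.
Exception (hourly-paid) — not satisfied.
Result: main false OR exception false → false.

No — not required.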